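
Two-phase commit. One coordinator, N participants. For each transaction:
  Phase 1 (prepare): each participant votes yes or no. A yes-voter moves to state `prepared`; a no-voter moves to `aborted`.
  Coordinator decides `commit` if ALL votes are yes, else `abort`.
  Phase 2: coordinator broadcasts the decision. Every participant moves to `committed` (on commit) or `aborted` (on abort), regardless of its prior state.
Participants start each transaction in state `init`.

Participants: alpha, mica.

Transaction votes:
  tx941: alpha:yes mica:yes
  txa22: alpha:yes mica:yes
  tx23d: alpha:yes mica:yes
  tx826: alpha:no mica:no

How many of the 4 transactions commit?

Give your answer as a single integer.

Answer: 3

Derivation:
tx941: all yes -> commit (commits=1)
txa22: all yes -> commit (commits=2)
tx23d: all yes -> commit (commits=3)
tx826: no from alpha, mica -> abort (commits=3)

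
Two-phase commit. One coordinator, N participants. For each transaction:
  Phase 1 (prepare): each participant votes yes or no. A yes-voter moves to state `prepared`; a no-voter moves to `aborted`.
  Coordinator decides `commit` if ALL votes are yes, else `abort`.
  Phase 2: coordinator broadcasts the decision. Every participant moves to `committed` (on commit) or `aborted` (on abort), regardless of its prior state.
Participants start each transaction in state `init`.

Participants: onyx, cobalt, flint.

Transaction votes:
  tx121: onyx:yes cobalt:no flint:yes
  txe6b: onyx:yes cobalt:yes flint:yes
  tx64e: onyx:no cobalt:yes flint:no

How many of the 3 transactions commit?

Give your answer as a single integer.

tx121: no from cobalt -> abort (commits=0)
txe6b: all yes -> commit (commits=1)
tx64e: no from onyx, flint -> abort (commits=1)

Answer: 1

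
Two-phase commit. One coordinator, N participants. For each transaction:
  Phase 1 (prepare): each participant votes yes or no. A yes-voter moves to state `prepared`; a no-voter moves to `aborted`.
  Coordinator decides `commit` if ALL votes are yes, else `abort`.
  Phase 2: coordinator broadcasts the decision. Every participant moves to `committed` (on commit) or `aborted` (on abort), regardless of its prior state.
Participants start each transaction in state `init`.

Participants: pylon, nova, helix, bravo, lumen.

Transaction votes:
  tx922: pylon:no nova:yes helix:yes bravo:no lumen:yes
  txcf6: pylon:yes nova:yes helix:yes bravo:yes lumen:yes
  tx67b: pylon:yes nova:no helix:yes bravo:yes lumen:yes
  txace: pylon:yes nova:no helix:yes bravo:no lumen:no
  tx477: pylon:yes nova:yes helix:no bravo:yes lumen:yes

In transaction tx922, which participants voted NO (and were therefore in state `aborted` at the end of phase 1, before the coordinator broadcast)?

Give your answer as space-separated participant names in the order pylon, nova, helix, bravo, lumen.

Answer: pylon bravo

Derivation:
Txn tx922 phase 1: pylon no -> aborted; nova yes -> prepared; helix yes -> prepared; bravo no -> aborted; lumen yes -> prepared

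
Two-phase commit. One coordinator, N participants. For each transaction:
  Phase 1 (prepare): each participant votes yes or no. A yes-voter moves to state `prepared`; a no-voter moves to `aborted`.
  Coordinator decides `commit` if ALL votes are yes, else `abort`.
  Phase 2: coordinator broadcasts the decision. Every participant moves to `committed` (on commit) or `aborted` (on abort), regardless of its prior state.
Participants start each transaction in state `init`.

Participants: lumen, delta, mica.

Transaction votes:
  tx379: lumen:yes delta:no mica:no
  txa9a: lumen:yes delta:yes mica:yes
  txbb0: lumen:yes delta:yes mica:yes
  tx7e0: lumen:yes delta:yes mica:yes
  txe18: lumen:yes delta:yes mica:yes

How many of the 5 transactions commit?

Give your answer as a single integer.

tx379: no from delta, mica -> abort (commits=0)
txa9a: all yes -> commit (commits=1)
txbb0: all yes -> commit (commits=2)
tx7e0: all yes -> commit (commits=3)
txe18: all yes -> commit (commits=4)

Answer: 4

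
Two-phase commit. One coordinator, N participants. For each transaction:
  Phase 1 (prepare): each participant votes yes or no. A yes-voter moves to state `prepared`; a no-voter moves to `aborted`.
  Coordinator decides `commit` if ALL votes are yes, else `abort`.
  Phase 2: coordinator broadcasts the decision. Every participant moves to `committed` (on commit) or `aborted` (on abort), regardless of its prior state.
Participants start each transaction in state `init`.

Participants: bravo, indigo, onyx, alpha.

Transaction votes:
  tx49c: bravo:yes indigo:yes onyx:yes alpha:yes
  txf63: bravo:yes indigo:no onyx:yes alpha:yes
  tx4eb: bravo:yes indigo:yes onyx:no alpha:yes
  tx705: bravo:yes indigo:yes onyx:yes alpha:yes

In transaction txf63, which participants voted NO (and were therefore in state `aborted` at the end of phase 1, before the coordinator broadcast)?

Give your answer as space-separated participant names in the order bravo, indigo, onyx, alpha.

Txn txf63 phase 1: bravo yes -> prepared; indigo no -> aborted; onyx yes -> prepared; alpha yes -> prepared

Answer: indigo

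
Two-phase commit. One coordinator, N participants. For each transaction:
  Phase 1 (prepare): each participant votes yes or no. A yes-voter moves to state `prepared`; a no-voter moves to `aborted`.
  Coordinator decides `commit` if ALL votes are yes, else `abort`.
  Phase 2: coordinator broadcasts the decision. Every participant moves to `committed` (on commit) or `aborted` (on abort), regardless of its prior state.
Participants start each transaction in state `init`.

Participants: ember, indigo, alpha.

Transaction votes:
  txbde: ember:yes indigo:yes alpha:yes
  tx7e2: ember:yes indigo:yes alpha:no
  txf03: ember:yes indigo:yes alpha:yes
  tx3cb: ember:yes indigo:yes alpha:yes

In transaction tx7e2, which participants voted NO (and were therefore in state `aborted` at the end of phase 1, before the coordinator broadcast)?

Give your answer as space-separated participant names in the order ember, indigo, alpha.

Txn tx7e2 phase 1: ember yes -> prepared; indigo yes -> prepared; alpha no -> aborted

Answer: alpha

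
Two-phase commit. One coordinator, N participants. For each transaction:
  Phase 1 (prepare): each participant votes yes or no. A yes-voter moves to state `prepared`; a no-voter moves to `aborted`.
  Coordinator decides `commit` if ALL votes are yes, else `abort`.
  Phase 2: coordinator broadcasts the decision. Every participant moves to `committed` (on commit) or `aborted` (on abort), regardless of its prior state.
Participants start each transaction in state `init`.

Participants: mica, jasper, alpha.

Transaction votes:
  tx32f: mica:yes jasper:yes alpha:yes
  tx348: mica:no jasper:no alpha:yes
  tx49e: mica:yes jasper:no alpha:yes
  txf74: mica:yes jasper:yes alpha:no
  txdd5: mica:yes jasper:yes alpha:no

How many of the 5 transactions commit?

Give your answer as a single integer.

Answer: 1

Derivation:
tx32f: all yes -> commit (commits=1)
tx348: no from mica, jasper -> abort (commits=1)
tx49e: no from jasper -> abort (commits=1)
txf74: no from alpha -> abort (commits=1)
txdd5: no from alpha -> abort (commits=1)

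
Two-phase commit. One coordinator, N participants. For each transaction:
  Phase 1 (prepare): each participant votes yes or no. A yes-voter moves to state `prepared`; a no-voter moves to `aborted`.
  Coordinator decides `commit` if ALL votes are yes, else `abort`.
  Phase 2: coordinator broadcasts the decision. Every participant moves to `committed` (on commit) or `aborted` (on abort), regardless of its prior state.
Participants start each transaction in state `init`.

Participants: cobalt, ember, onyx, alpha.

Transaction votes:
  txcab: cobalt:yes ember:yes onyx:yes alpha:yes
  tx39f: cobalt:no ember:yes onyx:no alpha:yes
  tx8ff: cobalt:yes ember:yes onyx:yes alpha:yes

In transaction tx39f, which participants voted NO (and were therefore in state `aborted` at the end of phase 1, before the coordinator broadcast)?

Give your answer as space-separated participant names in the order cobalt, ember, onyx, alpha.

Txn tx39f phase 1: cobalt no -> aborted; ember yes -> prepared; onyx no -> aborted; alpha yes -> prepared

Answer: cobalt onyx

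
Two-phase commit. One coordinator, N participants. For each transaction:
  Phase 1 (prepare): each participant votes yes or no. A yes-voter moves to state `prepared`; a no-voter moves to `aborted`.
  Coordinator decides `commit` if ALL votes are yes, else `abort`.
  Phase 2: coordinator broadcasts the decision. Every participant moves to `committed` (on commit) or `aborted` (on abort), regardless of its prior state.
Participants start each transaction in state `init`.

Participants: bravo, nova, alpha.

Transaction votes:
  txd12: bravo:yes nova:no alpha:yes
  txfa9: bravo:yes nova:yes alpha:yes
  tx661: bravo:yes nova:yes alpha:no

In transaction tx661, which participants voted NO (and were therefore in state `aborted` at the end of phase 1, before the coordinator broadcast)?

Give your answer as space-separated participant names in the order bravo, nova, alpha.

Txn tx661 phase 1: bravo yes -> prepared; nova yes -> prepared; alpha no -> aborted

Answer: alpha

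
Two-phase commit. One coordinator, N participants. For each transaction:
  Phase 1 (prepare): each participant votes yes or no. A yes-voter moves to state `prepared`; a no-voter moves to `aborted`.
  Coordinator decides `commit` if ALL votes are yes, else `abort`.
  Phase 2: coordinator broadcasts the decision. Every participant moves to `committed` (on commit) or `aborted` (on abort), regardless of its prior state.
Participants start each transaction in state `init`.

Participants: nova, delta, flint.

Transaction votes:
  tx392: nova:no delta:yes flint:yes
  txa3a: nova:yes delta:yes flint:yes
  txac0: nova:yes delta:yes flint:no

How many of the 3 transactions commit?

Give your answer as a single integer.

tx392: no from nova -> abort (commits=0)
txa3a: all yes -> commit (commits=1)
txac0: no from flint -> abort (commits=1)

Answer: 1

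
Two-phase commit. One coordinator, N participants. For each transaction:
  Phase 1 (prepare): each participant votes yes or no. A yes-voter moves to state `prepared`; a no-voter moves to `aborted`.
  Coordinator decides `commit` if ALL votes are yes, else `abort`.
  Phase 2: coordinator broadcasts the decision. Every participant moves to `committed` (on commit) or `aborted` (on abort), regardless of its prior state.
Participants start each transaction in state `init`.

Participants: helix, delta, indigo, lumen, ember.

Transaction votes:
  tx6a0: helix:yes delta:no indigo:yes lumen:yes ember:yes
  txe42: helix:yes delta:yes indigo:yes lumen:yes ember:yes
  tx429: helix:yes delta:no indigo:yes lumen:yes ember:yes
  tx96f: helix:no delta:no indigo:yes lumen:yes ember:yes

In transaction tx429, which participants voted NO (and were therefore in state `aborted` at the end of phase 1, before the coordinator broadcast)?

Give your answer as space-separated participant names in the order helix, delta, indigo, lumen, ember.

Answer: delta

Derivation:
Txn tx429 phase 1: helix yes -> prepared; delta no -> aborted; indigo yes -> prepared; lumen yes -> prepared; ember yes -> prepared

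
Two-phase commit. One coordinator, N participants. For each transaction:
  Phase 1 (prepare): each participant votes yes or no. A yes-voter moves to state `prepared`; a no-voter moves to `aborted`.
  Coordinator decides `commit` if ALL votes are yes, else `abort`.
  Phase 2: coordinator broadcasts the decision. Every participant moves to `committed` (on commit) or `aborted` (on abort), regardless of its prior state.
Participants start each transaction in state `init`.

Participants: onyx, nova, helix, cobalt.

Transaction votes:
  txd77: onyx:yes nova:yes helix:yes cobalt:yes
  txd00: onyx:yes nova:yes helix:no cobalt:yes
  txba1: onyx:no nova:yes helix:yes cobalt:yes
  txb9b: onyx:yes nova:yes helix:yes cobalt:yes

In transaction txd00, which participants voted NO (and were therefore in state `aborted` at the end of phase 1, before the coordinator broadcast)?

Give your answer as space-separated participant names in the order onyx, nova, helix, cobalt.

Txn txd00 phase 1: onyx yes -> prepared; nova yes -> prepared; helix no -> aborted; cobalt yes -> prepared

Answer: helix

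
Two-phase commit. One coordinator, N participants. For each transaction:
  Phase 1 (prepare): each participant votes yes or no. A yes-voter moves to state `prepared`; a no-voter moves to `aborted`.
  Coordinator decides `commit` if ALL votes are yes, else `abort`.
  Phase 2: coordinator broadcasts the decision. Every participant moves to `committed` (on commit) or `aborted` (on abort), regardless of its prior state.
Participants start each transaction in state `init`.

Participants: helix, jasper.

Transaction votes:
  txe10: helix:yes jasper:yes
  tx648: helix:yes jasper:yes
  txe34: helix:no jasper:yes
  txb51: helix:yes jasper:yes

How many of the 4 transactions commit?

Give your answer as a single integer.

Answer: 3

Derivation:
txe10: all yes -> commit (commits=1)
tx648: all yes -> commit (commits=2)
txe34: no from helix -> abort (commits=2)
txb51: all yes -> commit (commits=3)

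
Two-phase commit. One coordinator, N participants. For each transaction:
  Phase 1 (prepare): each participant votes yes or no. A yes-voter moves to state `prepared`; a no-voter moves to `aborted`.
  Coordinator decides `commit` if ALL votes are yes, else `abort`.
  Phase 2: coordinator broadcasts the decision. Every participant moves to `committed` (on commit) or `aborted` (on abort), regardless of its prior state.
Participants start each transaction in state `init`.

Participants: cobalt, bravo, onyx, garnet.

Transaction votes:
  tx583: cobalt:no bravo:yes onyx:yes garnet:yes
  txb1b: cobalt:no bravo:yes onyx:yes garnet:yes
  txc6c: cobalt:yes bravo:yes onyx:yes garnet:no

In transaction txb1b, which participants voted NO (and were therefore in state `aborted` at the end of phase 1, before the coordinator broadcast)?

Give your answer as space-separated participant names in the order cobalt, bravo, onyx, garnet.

Txn txb1b phase 1: cobalt no -> aborted; bravo yes -> prepared; onyx yes -> prepared; garnet yes -> prepared

Answer: cobalt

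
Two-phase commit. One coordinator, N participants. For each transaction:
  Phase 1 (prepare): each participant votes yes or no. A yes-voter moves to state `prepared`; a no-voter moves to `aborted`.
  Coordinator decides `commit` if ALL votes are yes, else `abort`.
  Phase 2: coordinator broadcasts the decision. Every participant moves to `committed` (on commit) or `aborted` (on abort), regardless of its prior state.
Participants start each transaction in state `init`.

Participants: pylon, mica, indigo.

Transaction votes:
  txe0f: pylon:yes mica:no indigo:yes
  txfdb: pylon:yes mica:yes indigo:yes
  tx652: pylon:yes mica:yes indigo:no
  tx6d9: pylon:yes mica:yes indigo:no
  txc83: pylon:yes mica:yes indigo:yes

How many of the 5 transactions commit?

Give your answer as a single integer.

txe0f: no from mica -> abort (commits=0)
txfdb: all yes -> commit (commits=1)
tx652: no from indigo -> abort (commits=1)
tx6d9: no from indigo -> abort (commits=1)
txc83: all yes -> commit (commits=2)

Answer: 2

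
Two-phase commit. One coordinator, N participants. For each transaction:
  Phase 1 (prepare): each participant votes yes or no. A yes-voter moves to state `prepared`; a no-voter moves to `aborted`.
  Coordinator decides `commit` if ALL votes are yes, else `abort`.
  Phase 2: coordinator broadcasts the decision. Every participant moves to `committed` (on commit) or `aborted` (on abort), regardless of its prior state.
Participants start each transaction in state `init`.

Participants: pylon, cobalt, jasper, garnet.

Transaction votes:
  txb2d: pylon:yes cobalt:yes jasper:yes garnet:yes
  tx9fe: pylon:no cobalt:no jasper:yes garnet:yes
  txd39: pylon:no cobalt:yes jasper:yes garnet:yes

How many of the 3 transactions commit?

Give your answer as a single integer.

Answer: 1

Derivation:
txb2d: all yes -> commit (commits=1)
tx9fe: no from pylon, cobalt -> abort (commits=1)
txd39: no from pylon -> abort (commits=1)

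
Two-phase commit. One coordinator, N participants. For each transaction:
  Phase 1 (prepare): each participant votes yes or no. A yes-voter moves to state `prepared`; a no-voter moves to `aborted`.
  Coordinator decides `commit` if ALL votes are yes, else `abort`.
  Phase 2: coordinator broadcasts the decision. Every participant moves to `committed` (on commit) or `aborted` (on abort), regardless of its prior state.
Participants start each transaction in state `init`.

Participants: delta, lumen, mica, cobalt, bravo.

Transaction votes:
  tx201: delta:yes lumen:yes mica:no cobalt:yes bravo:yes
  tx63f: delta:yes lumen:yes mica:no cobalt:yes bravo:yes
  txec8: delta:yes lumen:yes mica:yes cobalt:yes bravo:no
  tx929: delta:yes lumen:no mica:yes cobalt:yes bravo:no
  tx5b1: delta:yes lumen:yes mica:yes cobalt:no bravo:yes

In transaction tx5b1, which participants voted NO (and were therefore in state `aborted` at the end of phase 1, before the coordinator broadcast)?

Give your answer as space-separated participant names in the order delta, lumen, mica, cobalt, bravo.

Txn tx5b1 phase 1: delta yes -> prepared; lumen yes -> prepared; mica yes -> prepared; cobalt no -> aborted; bravo yes -> prepared

Answer: cobalt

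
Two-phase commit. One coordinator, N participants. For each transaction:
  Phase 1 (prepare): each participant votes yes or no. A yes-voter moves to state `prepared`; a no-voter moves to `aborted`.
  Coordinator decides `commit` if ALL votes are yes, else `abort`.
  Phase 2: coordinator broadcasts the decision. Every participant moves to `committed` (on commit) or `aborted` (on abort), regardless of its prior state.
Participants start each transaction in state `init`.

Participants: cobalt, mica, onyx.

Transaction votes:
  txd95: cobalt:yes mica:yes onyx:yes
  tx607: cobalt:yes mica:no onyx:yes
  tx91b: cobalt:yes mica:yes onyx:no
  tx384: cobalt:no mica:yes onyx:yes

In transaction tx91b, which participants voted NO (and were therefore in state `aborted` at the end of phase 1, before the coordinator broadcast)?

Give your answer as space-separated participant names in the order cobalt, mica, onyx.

Answer: onyx

Derivation:
Txn tx91b phase 1: cobalt yes -> prepared; mica yes -> prepared; onyx no -> aborted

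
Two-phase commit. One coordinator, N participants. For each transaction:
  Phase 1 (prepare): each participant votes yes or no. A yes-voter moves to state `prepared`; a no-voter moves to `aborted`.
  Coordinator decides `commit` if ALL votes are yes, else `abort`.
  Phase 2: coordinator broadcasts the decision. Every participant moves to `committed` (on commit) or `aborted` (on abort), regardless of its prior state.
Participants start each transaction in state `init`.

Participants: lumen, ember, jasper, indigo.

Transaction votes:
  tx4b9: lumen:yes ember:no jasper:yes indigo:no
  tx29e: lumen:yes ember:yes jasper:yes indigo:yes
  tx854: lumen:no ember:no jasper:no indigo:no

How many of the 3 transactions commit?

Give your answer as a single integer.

tx4b9: no from ember, indigo -> abort (commits=0)
tx29e: all yes -> commit (commits=1)
tx854: no from lumen, ember, jasper, indigo -> abort (commits=1)

Answer: 1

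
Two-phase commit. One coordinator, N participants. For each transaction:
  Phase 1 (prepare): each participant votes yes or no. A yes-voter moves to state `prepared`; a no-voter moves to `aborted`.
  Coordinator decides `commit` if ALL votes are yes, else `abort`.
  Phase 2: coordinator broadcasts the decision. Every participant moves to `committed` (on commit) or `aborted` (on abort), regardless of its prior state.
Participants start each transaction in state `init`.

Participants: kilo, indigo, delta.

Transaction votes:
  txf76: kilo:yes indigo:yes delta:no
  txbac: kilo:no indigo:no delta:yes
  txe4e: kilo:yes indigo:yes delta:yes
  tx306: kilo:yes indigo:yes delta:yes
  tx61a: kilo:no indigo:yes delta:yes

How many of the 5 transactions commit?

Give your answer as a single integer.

Answer: 2

Derivation:
txf76: no from delta -> abort (commits=0)
txbac: no from kilo, indigo -> abort (commits=0)
txe4e: all yes -> commit (commits=1)
tx306: all yes -> commit (commits=2)
tx61a: no from kilo -> abort (commits=2)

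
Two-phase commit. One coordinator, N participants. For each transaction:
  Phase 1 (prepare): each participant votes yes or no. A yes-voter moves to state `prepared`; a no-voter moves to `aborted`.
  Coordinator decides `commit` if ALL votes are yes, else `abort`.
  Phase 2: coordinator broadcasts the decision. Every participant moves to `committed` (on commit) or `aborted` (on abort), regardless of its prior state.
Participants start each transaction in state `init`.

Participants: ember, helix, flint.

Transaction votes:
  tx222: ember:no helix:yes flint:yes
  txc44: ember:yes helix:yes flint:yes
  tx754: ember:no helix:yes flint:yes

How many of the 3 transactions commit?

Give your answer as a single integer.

Answer: 1

Derivation:
tx222: no from ember -> abort (commits=0)
txc44: all yes -> commit (commits=1)
tx754: no from ember -> abort (commits=1)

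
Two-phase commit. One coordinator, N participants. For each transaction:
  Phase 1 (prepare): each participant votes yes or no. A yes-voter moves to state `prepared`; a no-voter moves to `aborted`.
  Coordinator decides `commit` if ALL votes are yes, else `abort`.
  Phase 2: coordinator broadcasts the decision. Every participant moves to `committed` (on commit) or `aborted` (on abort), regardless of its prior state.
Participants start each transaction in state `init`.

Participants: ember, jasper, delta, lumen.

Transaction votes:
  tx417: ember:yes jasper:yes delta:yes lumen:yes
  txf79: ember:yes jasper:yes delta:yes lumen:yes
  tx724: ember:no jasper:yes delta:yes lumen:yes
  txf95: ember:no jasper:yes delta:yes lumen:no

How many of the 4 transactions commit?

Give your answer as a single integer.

tx417: all yes -> commit (commits=1)
txf79: all yes -> commit (commits=2)
tx724: no from ember -> abort (commits=2)
txf95: no from ember, lumen -> abort (commits=2)

Answer: 2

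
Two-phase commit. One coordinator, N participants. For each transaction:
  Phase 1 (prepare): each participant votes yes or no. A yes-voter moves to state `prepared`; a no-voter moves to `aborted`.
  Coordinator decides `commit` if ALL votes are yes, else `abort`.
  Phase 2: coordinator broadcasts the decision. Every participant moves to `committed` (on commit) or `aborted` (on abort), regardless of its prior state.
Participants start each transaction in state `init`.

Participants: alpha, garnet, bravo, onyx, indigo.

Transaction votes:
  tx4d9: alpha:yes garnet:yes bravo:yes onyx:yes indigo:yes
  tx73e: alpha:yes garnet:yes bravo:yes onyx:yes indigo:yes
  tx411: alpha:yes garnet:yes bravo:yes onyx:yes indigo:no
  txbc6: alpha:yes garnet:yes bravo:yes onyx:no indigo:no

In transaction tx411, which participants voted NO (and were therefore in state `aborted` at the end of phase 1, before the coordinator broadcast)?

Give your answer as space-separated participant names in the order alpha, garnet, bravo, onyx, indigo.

Answer: indigo

Derivation:
Txn tx411 phase 1: alpha yes -> prepared; garnet yes -> prepared; bravo yes -> prepared; onyx yes -> prepared; indigo no -> aborted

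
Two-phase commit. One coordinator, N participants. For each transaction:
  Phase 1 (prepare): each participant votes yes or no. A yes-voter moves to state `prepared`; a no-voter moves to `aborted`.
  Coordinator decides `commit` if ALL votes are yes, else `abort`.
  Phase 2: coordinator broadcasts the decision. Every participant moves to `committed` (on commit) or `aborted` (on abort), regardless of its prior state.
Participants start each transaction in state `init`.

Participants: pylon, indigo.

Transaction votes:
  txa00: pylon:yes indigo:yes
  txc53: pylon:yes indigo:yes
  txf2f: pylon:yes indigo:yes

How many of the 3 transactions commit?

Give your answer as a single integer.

Answer: 3

Derivation:
txa00: all yes -> commit (commits=1)
txc53: all yes -> commit (commits=2)
txf2f: all yes -> commit (commits=3)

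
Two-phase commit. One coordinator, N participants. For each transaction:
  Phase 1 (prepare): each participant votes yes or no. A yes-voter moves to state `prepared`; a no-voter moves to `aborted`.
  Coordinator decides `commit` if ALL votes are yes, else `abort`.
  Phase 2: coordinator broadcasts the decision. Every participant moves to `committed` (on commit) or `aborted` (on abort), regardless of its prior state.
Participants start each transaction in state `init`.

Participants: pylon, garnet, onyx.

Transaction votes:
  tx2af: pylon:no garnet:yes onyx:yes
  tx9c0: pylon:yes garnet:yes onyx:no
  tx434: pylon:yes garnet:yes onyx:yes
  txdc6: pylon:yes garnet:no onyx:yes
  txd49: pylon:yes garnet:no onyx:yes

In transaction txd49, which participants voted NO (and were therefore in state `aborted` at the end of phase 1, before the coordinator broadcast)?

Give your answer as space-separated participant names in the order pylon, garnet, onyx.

Answer: garnet

Derivation:
Txn txd49 phase 1: pylon yes -> prepared; garnet no -> aborted; onyx yes -> prepared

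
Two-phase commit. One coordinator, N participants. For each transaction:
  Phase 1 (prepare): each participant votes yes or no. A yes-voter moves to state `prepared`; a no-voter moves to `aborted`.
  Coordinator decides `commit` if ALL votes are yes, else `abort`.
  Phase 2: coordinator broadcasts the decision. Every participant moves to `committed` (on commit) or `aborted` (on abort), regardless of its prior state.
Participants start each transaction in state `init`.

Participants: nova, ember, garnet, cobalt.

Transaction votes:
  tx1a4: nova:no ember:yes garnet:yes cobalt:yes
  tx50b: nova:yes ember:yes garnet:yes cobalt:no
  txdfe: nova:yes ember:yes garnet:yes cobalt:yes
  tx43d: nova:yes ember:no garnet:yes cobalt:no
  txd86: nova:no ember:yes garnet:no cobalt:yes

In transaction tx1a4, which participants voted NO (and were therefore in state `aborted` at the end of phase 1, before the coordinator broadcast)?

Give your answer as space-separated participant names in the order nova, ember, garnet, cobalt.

Txn tx1a4 phase 1: nova no -> aborted; ember yes -> prepared; garnet yes -> prepared; cobalt yes -> prepared

Answer: nova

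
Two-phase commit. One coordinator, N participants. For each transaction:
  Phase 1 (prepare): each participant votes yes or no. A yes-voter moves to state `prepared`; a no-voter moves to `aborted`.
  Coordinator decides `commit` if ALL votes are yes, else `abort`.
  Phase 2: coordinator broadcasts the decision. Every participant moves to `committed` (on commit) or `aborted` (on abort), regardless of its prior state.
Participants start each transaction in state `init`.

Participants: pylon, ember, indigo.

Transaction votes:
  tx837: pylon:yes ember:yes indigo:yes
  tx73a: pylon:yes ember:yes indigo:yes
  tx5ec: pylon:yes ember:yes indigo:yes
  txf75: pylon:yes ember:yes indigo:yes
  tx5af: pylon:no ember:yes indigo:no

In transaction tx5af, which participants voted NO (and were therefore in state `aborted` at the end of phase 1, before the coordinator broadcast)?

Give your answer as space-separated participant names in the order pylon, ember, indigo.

Answer: pylon indigo

Derivation:
Txn tx5af phase 1: pylon no -> aborted; ember yes -> prepared; indigo no -> aborted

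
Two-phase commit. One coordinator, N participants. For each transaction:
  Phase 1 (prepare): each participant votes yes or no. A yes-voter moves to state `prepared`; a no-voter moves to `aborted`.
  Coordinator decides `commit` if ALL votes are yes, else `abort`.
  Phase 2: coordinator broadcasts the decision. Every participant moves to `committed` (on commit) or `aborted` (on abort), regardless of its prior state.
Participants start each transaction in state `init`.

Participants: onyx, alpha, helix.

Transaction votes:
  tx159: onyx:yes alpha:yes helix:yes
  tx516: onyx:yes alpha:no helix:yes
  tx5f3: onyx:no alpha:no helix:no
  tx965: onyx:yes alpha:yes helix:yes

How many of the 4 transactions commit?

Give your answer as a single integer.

Answer: 2

Derivation:
tx159: all yes -> commit (commits=1)
tx516: no from alpha -> abort (commits=1)
tx5f3: no from onyx, alpha, helix -> abort (commits=1)
tx965: all yes -> commit (commits=2)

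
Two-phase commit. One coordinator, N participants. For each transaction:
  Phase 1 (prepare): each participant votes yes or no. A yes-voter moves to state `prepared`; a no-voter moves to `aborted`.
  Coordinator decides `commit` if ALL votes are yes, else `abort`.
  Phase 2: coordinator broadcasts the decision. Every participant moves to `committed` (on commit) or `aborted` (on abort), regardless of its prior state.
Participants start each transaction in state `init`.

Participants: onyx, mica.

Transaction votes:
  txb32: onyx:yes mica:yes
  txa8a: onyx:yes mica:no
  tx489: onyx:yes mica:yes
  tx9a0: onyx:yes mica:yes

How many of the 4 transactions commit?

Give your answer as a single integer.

Answer: 3

Derivation:
txb32: all yes -> commit (commits=1)
txa8a: no from mica -> abort (commits=1)
tx489: all yes -> commit (commits=2)
tx9a0: all yes -> commit (commits=3)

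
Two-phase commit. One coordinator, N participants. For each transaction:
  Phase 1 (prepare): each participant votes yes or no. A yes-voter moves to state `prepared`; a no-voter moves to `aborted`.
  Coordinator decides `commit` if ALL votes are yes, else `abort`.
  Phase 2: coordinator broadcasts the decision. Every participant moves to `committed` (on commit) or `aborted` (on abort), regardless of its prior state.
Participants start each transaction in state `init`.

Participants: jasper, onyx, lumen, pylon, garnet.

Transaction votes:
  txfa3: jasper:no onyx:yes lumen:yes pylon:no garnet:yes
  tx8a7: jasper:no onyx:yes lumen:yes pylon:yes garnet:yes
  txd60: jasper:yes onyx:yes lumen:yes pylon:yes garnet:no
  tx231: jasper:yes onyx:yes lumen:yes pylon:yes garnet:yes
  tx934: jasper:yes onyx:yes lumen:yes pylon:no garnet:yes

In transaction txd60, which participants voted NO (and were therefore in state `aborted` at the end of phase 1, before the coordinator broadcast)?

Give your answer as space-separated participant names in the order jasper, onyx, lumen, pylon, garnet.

Txn txd60 phase 1: jasper yes -> prepared; onyx yes -> prepared; lumen yes -> prepared; pylon yes -> prepared; garnet no -> aborted

Answer: garnet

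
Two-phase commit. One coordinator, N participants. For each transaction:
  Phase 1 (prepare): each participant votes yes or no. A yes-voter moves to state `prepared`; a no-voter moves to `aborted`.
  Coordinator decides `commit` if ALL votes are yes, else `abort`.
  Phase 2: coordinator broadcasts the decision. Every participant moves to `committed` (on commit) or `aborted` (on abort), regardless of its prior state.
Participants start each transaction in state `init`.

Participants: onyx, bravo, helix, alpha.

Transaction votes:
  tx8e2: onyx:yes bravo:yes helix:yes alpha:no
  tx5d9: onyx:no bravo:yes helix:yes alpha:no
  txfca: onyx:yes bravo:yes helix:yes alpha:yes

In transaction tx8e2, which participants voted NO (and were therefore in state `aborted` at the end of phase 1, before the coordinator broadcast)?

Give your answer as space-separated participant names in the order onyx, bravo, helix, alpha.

Txn tx8e2 phase 1: onyx yes -> prepared; bravo yes -> prepared; helix yes -> prepared; alpha no -> aborted

Answer: alpha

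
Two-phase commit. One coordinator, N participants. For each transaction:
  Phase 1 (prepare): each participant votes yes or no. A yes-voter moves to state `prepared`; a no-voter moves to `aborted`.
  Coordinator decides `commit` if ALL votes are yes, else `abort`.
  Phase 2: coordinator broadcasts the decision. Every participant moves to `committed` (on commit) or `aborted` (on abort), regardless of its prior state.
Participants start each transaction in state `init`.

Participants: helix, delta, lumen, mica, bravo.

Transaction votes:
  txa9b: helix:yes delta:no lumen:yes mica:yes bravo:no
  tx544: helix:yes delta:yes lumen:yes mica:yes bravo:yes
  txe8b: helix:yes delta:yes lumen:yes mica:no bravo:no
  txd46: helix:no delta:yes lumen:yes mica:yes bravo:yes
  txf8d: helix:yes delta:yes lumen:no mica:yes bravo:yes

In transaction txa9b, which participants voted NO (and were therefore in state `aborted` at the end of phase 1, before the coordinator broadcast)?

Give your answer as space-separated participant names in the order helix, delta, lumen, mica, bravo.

Txn txa9b phase 1: helix yes -> prepared; delta no -> aborted; lumen yes -> prepared; mica yes -> prepared; bravo no -> aborted

Answer: delta bravo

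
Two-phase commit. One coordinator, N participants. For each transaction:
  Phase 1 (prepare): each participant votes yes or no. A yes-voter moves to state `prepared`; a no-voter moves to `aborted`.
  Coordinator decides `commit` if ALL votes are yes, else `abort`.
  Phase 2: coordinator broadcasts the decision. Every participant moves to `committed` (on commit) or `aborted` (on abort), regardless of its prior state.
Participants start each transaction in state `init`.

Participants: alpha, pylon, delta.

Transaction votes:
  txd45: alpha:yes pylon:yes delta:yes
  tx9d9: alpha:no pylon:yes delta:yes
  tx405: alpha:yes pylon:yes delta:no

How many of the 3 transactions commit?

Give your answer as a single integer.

Answer: 1

Derivation:
txd45: all yes -> commit (commits=1)
tx9d9: no from alpha -> abort (commits=1)
tx405: no from delta -> abort (commits=1)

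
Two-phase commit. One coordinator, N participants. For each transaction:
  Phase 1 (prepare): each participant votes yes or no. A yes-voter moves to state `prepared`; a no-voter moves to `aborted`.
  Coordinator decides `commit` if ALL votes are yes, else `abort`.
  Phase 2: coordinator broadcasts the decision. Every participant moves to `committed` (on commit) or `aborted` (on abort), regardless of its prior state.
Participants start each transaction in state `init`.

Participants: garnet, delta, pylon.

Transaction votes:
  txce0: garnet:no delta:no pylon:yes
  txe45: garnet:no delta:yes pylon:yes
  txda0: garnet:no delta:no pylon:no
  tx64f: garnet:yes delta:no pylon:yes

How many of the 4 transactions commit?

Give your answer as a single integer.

txce0: no from garnet, delta -> abort (commits=0)
txe45: no from garnet -> abort (commits=0)
txda0: no from garnet, delta, pylon -> abort (commits=0)
tx64f: no from delta -> abort (commits=0)

Answer: 0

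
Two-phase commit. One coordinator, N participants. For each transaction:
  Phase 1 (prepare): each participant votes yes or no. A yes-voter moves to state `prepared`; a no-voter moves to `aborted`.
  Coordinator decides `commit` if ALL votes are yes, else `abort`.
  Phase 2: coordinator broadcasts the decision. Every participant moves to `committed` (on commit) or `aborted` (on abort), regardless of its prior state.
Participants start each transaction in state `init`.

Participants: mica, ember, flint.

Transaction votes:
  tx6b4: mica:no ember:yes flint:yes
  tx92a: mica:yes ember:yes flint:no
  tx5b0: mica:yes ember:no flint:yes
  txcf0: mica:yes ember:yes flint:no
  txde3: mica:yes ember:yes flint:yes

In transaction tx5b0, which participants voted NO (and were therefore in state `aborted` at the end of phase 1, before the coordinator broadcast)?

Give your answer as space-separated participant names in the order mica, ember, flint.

Answer: ember

Derivation:
Txn tx5b0 phase 1: mica yes -> prepared; ember no -> aborted; flint yes -> prepared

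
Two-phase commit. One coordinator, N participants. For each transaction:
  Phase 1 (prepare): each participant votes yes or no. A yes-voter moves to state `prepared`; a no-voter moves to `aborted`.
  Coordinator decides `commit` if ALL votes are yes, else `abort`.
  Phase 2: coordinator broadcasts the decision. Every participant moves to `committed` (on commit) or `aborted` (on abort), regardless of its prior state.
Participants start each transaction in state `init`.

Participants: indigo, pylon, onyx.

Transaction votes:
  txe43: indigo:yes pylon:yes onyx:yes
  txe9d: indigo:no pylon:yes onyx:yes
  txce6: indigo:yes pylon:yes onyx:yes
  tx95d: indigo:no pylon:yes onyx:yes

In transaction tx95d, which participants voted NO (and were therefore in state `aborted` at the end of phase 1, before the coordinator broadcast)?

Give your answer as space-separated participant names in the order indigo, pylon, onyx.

Answer: indigo

Derivation:
Txn tx95d phase 1: indigo no -> aborted; pylon yes -> prepared; onyx yes -> prepared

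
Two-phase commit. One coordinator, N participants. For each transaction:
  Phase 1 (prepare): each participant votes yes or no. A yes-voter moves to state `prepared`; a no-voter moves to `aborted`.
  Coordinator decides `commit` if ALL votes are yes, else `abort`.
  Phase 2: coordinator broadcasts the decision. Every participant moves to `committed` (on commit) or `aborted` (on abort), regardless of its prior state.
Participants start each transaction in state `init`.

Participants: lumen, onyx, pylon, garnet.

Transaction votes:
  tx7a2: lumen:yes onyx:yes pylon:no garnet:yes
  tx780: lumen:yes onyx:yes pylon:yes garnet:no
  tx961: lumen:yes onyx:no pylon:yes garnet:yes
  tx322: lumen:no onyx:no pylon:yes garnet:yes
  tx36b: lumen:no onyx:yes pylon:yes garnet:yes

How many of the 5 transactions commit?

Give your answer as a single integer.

tx7a2: no from pylon -> abort (commits=0)
tx780: no from garnet -> abort (commits=0)
tx961: no from onyx -> abort (commits=0)
tx322: no from lumen, onyx -> abort (commits=0)
tx36b: no from lumen -> abort (commits=0)

Answer: 0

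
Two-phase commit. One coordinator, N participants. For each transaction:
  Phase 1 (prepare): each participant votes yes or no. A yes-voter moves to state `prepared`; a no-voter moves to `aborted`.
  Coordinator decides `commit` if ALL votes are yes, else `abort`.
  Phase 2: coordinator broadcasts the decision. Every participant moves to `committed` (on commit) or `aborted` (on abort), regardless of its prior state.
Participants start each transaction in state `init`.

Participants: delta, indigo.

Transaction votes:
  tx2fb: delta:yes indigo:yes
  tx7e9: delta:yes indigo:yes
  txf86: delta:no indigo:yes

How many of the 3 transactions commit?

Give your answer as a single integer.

Answer: 2

Derivation:
tx2fb: all yes -> commit (commits=1)
tx7e9: all yes -> commit (commits=2)
txf86: no from delta -> abort (commits=2)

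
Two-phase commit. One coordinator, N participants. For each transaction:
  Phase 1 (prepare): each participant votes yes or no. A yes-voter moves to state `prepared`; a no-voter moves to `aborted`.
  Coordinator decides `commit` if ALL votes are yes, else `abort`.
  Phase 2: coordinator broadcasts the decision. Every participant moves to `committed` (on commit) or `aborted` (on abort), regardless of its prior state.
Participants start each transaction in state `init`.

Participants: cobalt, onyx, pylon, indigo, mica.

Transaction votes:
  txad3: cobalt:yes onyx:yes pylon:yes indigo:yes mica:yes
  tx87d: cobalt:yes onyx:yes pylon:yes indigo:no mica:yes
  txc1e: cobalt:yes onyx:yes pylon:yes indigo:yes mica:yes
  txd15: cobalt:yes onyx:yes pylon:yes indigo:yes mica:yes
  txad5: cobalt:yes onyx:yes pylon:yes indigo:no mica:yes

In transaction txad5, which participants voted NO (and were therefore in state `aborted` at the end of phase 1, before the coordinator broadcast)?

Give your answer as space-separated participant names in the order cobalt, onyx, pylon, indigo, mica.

Txn txad5 phase 1: cobalt yes -> prepared; onyx yes -> prepared; pylon yes -> prepared; indigo no -> aborted; mica yes -> prepared

Answer: indigo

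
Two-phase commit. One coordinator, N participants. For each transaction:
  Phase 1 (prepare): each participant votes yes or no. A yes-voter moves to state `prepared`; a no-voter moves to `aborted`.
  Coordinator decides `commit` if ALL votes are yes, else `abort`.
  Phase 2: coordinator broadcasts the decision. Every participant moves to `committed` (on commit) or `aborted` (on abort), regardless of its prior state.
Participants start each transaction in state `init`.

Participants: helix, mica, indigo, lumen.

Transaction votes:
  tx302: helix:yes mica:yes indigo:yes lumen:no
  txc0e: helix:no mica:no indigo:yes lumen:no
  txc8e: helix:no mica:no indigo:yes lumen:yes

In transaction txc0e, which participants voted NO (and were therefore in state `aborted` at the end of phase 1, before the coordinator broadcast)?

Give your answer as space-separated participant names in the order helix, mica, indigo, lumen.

Answer: helix mica lumen

Derivation:
Txn txc0e phase 1: helix no -> aborted; mica no -> aborted; indigo yes -> prepared; lumen no -> aborted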